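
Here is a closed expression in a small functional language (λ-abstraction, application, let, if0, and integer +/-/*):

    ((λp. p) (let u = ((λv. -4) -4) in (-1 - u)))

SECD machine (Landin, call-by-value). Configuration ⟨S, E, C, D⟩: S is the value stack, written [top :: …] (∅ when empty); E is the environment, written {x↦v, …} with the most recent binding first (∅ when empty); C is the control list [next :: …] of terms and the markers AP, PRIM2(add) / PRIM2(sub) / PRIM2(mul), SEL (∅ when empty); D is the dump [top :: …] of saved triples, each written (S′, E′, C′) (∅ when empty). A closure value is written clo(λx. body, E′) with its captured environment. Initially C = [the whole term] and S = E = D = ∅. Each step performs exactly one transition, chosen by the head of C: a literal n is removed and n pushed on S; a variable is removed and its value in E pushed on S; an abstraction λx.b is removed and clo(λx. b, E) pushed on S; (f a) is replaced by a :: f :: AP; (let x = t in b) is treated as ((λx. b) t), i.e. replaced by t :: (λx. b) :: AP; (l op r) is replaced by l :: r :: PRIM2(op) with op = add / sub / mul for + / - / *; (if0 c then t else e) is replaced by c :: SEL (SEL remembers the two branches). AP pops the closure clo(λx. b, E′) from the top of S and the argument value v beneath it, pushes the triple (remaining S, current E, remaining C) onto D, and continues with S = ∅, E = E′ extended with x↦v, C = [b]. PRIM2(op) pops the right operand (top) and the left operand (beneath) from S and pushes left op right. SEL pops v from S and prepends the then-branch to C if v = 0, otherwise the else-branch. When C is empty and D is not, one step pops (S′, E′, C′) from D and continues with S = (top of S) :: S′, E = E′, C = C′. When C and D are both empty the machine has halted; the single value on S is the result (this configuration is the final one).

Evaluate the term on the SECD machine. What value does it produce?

Answer: 3

Execution trace:
[0] <S=∅, E=∅, C=[((λp. p) (let u = ((λv. -4) -4) in (-1 - u)))], D=∅>
[1] <S=∅, E=∅, C=[(let u = ((λv. -4) -4) in (-1 - u)) :: (λp. p) :: AP], D=∅>
[2] <S=∅, E=∅, C=[((λv. -4) -4) :: (λu. (-1 - u)) :: AP :: (λp. p) :: AP], D=∅>
[3] <S=∅, E=∅, C=[-4 :: (λv. -4) :: AP :: (λu. (-1 - u)) :: AP :: (λp. p) :: AP], D=∅>
[4] <S=[-4], E=∅, C=[(λv. -4) :: AP :: (λu. (-1 - u)) :: AP :: (λp. p) :: AP], D=∅>
[5] <S=[clo(λv. -4, ∅) :: -4], E=∅, C=[AP :: (λu. (-1 - u)) :: AP :: (λp. p) :: AP], D=∅>
[6] <S=∅, E={v↦-4}, C=[-4], D=[(∅, ∅, [(λu. (-1 - u)) :: AP :: (λp. p) :: AP])]>
[7] <S=[-4], E={v↦-4}, C=∅, D=[(∅, ∅, [(λu. (-1 - u)) :: AP :: (λp. p) :: AP])]>
[8] <S=[-4], E=∅, C=[(λu. (-1 - u)) :: AP :: (λp. p) :: AP], D=∅>
[9] <S=[clo(λu. (-1 - u), ∅) :: -4], E=∅, C=[AP :: (λp. p) :: AP], D=∅>
[10] <S=∅, E={u↦-4}, C=[(-1 - u)], D=[(∅, ∅, [(λp. p) :: AP])]>
[11] <S=∅, E={u↦-4}, C=[-1 :: u :: PRIM2(sub)], D=[(∅, ∅, [(λp. p) :: AP])]>
[12] <S=[-1], E={u↦-4}, C=[u :: PRIM2(sub)], D=[(∅, ∅, [(λp. p) :: AP])]>
[13] <S=[-4 :: -1], E={u↦-4}, C=[PRIM2(sub)], D=[(∅, ∅, [(λp. p) :: AP])]>
[14] <S=[3], E={u↦-4}, C=∅, D=[(∅, ∅, [(λp. p) :: AP])]>
[15] <S=[3], E=∅, C=[(λp. p) :: AP], D=∅>
[16] <S=[clo(λp. p, ∅) :: 3], E=∅, C=[AP], D=∅>
[17] <S=∅, E={p↦3}, C=[p], D=[(∅, ∅, ∅)]>
[18] <S=[3], E={p↦3}, C=∅, D=[(∅, ∅, ∅)]>
[19] <S=[3], E=∅, C=∅, D=∅>
→ final value 3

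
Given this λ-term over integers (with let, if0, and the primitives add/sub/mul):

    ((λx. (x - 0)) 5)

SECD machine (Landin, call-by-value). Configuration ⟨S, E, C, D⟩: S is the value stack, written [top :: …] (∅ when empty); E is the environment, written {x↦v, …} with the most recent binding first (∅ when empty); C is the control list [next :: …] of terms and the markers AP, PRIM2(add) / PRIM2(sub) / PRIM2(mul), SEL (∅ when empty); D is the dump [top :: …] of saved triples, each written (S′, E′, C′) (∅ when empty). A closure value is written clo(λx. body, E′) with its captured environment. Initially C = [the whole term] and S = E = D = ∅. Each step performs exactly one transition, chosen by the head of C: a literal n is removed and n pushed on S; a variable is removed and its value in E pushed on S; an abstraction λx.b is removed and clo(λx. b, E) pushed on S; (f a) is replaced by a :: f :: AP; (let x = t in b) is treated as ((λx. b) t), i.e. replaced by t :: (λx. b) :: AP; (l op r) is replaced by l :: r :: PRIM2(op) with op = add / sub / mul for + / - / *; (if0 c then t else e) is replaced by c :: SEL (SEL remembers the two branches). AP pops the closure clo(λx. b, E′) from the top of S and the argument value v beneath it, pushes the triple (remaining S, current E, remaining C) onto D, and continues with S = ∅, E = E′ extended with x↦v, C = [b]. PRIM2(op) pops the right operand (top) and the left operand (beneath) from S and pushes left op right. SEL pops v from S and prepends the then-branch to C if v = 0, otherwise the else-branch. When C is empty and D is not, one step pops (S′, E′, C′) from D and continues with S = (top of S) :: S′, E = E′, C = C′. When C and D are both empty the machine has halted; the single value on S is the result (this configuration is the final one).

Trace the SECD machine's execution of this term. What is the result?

Answer: 5

Execution trace:
[0] <S=∅, E=∅, C=[((λx. (x - 0)) 5)], D=∅>
[1] <S=∅, E=∅, C=[5 :: (λx. (x - 0)) :: AP], D=∅>
[2] <S=[5], E=∅, C=[(λx. (x - 0)) :: AP], D=∅>
[3] <S=[clo(λx. (x - 0), ∅) :: 5], E=∅, C=[AP], D=∅>
[4] <S=∅, E={x↦5}, C=[(x - 0)], D=[(∅, ∅, ∅)]>
[5] <S=∅, E={x↦5}, C=[x :: 0 :: PRIM2(sub)], D=[(∅, ∅, ∅)]>
[6] <S=[5], E={x↦5}, C=[0 :: PRIM2(sub)], D=[(∅, ∅, ∅)]>
[7] <S=[0 :: 5], E={x↦5}, C=[PRIM2(sub)], D=[(∅, ∅, ∅)]>
[8] <S=[5], E={x↦5}, C=∅, D=[(∅, ∅, ∅)]>
[9] <S=[5], E=∅, C=∅, D=∅>
→ final value 5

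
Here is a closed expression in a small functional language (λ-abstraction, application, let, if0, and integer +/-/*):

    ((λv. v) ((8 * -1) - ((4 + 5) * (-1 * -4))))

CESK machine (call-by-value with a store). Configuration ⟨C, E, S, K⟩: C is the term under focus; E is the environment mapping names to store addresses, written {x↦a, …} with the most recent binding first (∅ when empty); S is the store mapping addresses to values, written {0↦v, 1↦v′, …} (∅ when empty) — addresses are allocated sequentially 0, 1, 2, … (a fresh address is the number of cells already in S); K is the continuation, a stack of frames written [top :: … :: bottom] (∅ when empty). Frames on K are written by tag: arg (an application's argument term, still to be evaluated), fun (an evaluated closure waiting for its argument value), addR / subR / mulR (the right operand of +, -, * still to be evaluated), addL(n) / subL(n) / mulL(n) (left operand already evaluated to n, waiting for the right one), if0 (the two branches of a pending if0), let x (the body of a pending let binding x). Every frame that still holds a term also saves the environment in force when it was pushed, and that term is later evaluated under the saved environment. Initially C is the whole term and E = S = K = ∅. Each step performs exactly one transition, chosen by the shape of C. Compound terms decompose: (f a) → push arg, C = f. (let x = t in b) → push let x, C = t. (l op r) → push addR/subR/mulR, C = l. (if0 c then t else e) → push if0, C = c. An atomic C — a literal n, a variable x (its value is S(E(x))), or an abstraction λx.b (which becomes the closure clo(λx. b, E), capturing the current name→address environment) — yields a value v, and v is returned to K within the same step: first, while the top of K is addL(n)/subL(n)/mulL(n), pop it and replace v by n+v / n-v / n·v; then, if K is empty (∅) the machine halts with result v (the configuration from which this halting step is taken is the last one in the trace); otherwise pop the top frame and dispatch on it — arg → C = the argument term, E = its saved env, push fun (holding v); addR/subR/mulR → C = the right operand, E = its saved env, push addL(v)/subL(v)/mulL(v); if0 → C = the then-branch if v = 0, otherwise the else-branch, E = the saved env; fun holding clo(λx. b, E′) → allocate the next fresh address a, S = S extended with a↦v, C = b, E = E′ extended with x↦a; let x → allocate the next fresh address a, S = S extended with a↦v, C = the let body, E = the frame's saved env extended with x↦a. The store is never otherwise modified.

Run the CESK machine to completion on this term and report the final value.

0. [C=((λv. v) ((8 * -1) - ((4 + 5) * (-1 * -4)))) | E=∅ | S=∅ | K=∅]
1. [C=(λv. v) | E=∅ | S=∅ | K=[arg]]
2. [C=((8 * -1) - ((4 + 5) * (-1 * -4))) | E=∅ | S=∅ | K=[fun]]
3. [C=(8 * -1) | E=∅ | S=∅ | K=[subR :: fun]]
4. [C=8 | E=∅ | S=∅ | K=[mulR :: subR :: fun]]
5. [C=-1 | E=∅ | S=∅ | K=[mulL(8) :: subR :: fun]]
6. [C=((4 + 5) * (-1 * -4)) | E=∅ | S=∅ | K=[subL(-8) :: fun]]
7. [C=(4 + 5) | E=∅ | S=∅ | K=[mulR :: subL(-8) :: fun]]
8. [C=4 | E=∅ | S=∅ | K=[addR :: mulR :: subL(-8) :: fun]]
9. [C=5 | E=∅ | S=∅ | K=[addL(4) :: mulR :: subL(-8) :: fun]]
10. [C=(-1 * -4) | E=∅ | S=∅ | K=[mulL(9) :: subL(-8) :: fun]]
11. [C=-1 | E=∅ | S=∅ | K=[mulR :: mulL(9) :: subL(-8) :: fun]]
12. [C=-4 | E=∅ | S=∅ | K=[mulL(-1) :: mulL(9) :: subL(-8) :: fun]]
13. [C=v | E={v↦0} | S={0↦-44} | K=∅]
→ final value -44

Answer: -44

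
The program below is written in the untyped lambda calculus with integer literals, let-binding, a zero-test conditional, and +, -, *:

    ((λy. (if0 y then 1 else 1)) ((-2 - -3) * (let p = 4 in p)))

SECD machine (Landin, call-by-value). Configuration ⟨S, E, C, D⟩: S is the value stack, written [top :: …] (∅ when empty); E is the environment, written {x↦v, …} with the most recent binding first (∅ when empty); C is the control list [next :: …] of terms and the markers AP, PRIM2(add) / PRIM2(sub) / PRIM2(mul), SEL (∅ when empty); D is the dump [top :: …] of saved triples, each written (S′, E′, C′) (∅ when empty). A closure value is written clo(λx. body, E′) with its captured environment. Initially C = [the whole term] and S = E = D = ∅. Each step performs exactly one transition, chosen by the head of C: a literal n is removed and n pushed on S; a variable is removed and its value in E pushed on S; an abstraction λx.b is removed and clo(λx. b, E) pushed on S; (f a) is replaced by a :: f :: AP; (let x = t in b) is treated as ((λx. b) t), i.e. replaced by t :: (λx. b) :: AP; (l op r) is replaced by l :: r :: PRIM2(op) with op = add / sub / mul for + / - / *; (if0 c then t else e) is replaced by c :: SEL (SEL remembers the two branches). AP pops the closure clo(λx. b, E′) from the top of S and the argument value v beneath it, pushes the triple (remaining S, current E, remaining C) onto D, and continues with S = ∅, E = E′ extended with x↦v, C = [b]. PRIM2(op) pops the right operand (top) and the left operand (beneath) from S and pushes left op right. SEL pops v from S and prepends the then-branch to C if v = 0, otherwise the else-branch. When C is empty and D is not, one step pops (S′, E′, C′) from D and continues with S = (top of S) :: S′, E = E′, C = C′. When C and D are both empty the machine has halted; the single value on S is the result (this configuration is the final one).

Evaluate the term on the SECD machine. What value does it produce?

step 0: [S=∅ | E=∅ | C=[((λy. (if0 y then 1 else 1)) ((-2 - -3) * (let p = 4 in p)))] | D=∅]
step 1: [S=∅ | E=∅ | C=[((-2 - -3) * (let p = 4 in p)) :: (λy. (if0 y then 1 else 1)) :: AP] | D=∅]
step 2: [S=∅ | E=∅ | C=[(-2 - -3) :: (let p = 4 in p) :: PRIM2(mul) :: (λy. (if0 y then 1 else 1)) :: AP] | D=∅]
step 3: [S=∅ | E=∅ | C=[-2 :: -3 :: PRIM2(sub) :: (let p = 4 in p) :: PRIM2(mul) :: (λy. (if0 y then 1 else 1)) :: AP] | D=∅]
step 4: [S=[-2] | E=∅ | C=[-3 :: PRIM2(sub) :: (let p = 4 in p) :: PRIM2(mul) :: (λy. (if0 y then 1 else 1)) :: AP] | D=∅]
step 5: [S=[-3 :: -2] | E=∅ | C=[PRIM2(sub) :: (let p = 4 in p) :: PRIM2(mul) :: (λy. (if0 y then 1 else 1)) :: AP] | D=∅]
step 6: [S=[1] | E=∅ | C=[(let p = 4 in p) :: PRIM2(mul) :: (λy. (if0 y then 1 else 1)) :: AP] | D=∅]
step 7: [S=[1] | E=∅ | C=[4 :: (λp. p) :: AP :: PRIM2(mul) :: (λy. (if0 y then 1 else 1)) :: AP] | D=∅]
step 8: [S=[4 :: 1] | E=∅ | C=[(λp. p) :: AP :: PRIM2(mul) :: (λy. (if0 y then 1 else 1)) :: AP] | D=∅]
step 9: [S=[clo(λp. p, ∅) :: 4 :: 1] | E=∅ | C=[AP :: PRIM2(mul) :: (λy. (if0 y then 1 else 1)) :: AP] | D=∅]
step 10: [S=∅ | E={p↦4} | C=[p] | D=[([1], ∅, [PRIM2(mul) :: (λy. (if0 y then 1 else 1)) :: AP])]]
step 11: [S=[4] | E={p↦4} | C=∅ | D=[([1], ∅, [PRIM2(mul) :: (λy. (if0 y then 1 else 1)) :: AP])]]
step 12: [S=[4 :: 1] | E=∅ | C=[PRIM2(mul) :: (λy. (if0 y then 1 else 1)) :: AP] | D=∅]
step 13: [S=[4] | E=∅ | C=[(λy. (if0 y then 1 else 1)) :: AP] | D=∅]
step 14: [S=[clo(λy. (if0 y then 1 else 1), ∅) :: 4] | E=∅ | C=[AP] | D=∅]
step 15: [S=∅ | E={y↦4} | C=[(if0 y then 1 else 1)] | D=[(∅, ∅, ∅)]]
step 16: [S=∅ | E={y↦4} | C=[y :: SEL] | D=[(∅, ∅, ∅)]]
step 17: [S=[4] | E={y↦4} | C=[SEL] | D=[(∅, ∅, ∅)]]
step 18: [S=∅ | E={y↦4} | C=[1] | D=[(∅, ∅, ∅)]]
step 19: [S=[1] | E={y↦4} | C=∅ | D=[(∅, ∅, ∅)]]
step 20: [S=[1] | E=∅ | C=∅ | D=∅]
→ final value 1

Answer: 1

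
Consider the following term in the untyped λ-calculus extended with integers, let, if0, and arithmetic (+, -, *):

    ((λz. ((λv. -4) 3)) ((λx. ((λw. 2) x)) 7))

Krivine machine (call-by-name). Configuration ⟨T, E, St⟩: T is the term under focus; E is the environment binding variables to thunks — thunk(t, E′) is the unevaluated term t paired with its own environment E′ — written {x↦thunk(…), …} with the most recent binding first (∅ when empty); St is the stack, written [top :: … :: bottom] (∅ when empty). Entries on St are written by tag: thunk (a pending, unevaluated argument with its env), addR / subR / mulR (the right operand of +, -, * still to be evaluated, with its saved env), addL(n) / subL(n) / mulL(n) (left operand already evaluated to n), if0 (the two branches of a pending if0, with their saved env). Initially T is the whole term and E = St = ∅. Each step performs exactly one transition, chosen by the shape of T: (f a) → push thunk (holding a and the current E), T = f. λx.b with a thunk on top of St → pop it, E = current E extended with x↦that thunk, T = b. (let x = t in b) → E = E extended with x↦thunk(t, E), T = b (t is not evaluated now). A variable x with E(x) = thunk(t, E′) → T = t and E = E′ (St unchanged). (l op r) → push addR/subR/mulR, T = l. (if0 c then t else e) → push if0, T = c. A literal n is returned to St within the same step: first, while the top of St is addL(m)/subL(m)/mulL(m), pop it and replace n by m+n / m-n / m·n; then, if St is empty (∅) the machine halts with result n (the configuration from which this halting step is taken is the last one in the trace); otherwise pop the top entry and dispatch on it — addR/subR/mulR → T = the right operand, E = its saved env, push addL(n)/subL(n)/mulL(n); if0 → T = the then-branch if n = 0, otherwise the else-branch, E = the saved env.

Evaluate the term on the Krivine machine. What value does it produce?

[0] [T=((λz. ((λv. -4) 3)) ((λx. ((λw. 2) x)) 7)) | E=∅ | St=∅]
[1] [T=(λz. ((λv. -4) 3)) | E=∅ | St=[thunk]]
[2] [T=((λv. -4) 3) | E={z↦thunk(((λx. ((λw. 2) x)) 7), ∅)} | St=∅]
[3] [T=(λv. -4) | E={z↦thunk(((λx. ((λw. 2) x)) 7), ∅)} | St=[thunk]]
[4] [T=-4 | E={v↦thunk(3, {z↦thunk(((λx. ((λw. 2) x)) 7), ∅)}), z↦thunk(((λx. ((λw. 2) x)) 7), ∅)} | St=∅]
→ final value -4

Answer: -4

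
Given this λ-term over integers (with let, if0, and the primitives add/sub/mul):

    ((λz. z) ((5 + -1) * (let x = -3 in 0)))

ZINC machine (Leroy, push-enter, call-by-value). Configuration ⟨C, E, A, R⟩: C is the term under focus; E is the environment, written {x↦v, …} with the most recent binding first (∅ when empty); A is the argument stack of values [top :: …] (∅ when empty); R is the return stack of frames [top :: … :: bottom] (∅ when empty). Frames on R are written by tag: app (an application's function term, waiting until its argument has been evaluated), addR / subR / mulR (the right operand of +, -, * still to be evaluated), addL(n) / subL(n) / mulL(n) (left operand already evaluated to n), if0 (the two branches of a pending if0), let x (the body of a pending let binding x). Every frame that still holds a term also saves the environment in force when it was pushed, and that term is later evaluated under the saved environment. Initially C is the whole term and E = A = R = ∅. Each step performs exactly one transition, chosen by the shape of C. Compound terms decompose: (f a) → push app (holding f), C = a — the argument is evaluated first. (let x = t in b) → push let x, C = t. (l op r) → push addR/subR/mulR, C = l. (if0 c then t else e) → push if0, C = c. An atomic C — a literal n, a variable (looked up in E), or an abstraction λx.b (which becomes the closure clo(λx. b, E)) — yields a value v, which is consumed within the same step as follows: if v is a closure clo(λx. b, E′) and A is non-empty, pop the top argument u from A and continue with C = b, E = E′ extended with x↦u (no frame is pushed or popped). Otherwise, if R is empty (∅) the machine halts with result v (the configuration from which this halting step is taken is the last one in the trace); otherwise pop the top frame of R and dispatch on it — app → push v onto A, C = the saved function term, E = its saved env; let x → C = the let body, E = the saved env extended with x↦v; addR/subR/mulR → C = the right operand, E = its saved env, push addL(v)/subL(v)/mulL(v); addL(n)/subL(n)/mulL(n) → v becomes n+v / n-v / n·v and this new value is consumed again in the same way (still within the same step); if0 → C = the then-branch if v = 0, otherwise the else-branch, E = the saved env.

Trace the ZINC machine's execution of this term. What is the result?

Answer: 0

Machine steps:
[0] ⟨C=((λz. z) ((5 + -1) * (let x = -3 in 0))); E=∅; A=∅; R=∅⟩
[1] ⟨C=((5 + -1) * (let x = -3 in 0)); E=∅; A=∅; R=[app]⟩
[2] ⟨C=(5 + -1); E=∅; A=∅; R=[mulR :: app]⟩
[3] ⟨C=5; E=∅; A=∅; R=[addR :: mulR :: app]⟩
[4] ⟨C=-1; E=∅; A=∅; R=[addL(5) :: mulR :: app]⟩
[5] ⟨C=(let x = -3 in 0); E=∅; A=∅; R=[mulL(4) :: app]⟩
[6] ⟨C=-3; E=∅; A=∅; R=[let x :: mulL(4) :: app]⟩
[7] ⟨C=0; E={x↦-3}; A=∅; R=[mulL(4) :: app]⟩
[8] ⟨C=(λz. z); E=∅; A=[0]; R=∅⟩
[9] ⟨C=z; E={z↦0}; A=∅; R=∅⟩
→ final value 0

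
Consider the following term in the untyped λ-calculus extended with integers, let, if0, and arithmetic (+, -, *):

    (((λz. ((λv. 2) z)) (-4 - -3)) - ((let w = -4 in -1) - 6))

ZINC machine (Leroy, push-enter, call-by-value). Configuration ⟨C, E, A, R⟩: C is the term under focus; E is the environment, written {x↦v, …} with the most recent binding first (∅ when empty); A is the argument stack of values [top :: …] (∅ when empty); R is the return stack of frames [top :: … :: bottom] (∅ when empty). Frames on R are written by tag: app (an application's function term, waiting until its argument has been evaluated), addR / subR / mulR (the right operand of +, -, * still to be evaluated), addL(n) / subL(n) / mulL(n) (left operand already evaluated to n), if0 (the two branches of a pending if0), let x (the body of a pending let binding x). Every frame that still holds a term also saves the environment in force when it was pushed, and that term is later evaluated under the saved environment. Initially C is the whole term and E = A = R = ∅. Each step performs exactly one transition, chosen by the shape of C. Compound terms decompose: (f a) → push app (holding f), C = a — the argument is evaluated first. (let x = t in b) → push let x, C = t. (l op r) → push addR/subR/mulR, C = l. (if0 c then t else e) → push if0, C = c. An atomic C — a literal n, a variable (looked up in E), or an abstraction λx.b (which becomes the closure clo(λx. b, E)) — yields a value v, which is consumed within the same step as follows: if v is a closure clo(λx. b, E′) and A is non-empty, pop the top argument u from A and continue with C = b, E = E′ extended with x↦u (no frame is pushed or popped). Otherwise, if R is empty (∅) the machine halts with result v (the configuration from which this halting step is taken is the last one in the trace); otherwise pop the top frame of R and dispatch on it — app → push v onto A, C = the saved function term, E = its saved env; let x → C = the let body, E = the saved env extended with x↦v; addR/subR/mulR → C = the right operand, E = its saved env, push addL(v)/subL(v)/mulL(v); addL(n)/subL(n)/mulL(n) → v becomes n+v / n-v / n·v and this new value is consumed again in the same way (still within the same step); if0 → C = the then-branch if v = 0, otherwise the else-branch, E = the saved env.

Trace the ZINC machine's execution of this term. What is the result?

Answer: 9

Execution trace:
0. [C=(((λz. ((λv. 2) z)) (-4 - -3)) - ((let w = -4 in -1) - 6)) | E=∅ | A=∅ | R=∅]
1. [C=((λz. ((λv. 2) z)) (-4 - -3)) | E=∅ | A=∅ | R=[subR]]
2. [C=(-4 - -3) | E=∅ | A=∅ | R=[app :: subR]]
3. [C=-4 | E=∅ | A=∅ | R=[subR :: app :: subR]]
4. [C=-3 | E=∅ | A=∅ | R=[subL(-4) :: app :: subR]]
5. [C=(λz. ((λv. 2) z)) | E=∅ | A=[-1] | R=[subR]]
6. [C=((λv. 2) z) | E={z↦-1} | A=∅ | R=[subR]]
7. [C=z | E={z↦-1} | A=∅ | R=[app :: subR]]
8. [C=(λv. 2) | E={z↦-1} | A=[-1] | R=[subR]]
9. [C=2 | E={v↦-1, z↦-1} | A=∅ | R=[subR]]
10. [C=((let w = -4 in -1) - 6) | E=∅ | A=∅ | R=[subL(2)]]
11. [C=(let w = -4 in -1) | E=∅ | A=∅ | R=[subR :: subL(2)]]
12. [C=-4 | E=∅ | A=∅ | R=[let w :: subR :: subL(2)]]
13. [C=-1 | E={w↦-4} | A=∅ | R=[subR :: subL(2)]]
14. [C=6 | E=∅ | A=∅ | R=[subL(-1) :: subL(2)]]
→ final value 9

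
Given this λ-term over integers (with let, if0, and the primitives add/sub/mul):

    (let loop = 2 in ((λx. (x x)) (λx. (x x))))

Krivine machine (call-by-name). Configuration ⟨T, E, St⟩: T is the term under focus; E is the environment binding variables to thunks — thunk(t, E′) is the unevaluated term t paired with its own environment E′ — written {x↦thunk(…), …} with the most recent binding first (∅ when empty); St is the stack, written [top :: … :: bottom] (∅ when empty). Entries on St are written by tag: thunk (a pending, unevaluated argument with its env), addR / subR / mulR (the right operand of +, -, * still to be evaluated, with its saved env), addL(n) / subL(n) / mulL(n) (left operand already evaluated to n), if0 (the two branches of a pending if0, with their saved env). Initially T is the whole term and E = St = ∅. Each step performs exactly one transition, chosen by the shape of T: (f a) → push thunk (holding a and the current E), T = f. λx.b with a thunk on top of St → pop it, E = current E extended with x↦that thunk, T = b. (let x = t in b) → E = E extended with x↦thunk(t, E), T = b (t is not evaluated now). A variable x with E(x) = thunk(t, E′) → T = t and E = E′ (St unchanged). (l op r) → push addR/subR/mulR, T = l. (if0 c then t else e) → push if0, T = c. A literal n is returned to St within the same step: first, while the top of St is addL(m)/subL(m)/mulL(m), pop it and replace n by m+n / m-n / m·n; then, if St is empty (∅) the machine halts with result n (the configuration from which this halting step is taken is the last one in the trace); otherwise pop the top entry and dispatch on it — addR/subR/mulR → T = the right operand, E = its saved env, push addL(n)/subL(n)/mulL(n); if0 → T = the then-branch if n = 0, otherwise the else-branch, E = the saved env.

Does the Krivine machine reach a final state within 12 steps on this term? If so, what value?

t=0: <T=(let loop = 2 in ((λx. (x x)) (λx. (x x)))), E=∅, St=∅>
t=1: <T=((λx. (x x)) (λx. (x x))), E={loop↦thunk(2, ∅)}, St=∅>
t=2: <T=(λx. (x x)), E={loop↦thunk(2, ∅)}, St=[thunk]>
t=3: <T=(x x), E={x↦thunk((λx. (x x)), {loop↦thunk(2, ∅)}), loop↦thunk(2, ∅)}, St=∅>
t=4: <T=x, E={x↦thunk((λx. (x x)), {loop↦thunk(2, ∅)}), loop↦thunk(2, ∅)}, St=[thunk]>
t=5: <T=(λx. (x x)), E={loop↦thunk(2, ∅)}, St=[thunk]>
t=6: <T=(x x), E={x↦thunk(x, {x↦thunk((λx. (x x)), {loop↦thunk(2, ∅)}), loop↦thunk(2, ∅)}), loop↦thunk(2, ∅)}, St=∅>
t=7: <T=x, E={x↦thunk(x, {x↦thunk((λx. (x x)), {loop↦thunk(2, ∅)}), loop↦thunk(2, ∅)}), loop↦thunk(2, ∅)}, St=[thunk]>
t=8: <T=x, E={x↦thunk((λx. (x x)), {loop↦thunk(2, ∅)}), loop↦thunk(2, ∅)}, St=[thunk]>
t=9: <T=(λx. (x x)), E={loop↦thunk(2, ∅)}, St=[thunk]>
t=10: <T=(x x), E={x↦thunk(x, {x↦thunk(x, {x↦thunk((λx. (x x)), {loop↦thunk(2, ∅)}), loop↦thunk(2, ∅)}), loop↦thunk(2, ∅)}), loop↦thunk(2, ∅)}, St=∅>
t=11: <T=x, E={x↦thunk(x, {x↦thunk(x, {x↦thunk((λx. (x x)), {loop↦thunk(2, ∅)}), loop↦thunk(2, ∅)}), loop↦thunk(2, ∅)}), loop↦thunk(2, ∅)}, St=[thunk]>
t=12: <T=x, E={x↦thunk(x, {x↦thunk((λx. (x x)), {loop↦thunk(2, ∅)}), loop↦thunk(2, ∅)}), loop↦thunk(2, ∅)}, St=[thunk]>
→ 12 transitions taken and the configuration is still not final: no result within 12 steps

Answer: DIVERGES (no final state within 12 steps)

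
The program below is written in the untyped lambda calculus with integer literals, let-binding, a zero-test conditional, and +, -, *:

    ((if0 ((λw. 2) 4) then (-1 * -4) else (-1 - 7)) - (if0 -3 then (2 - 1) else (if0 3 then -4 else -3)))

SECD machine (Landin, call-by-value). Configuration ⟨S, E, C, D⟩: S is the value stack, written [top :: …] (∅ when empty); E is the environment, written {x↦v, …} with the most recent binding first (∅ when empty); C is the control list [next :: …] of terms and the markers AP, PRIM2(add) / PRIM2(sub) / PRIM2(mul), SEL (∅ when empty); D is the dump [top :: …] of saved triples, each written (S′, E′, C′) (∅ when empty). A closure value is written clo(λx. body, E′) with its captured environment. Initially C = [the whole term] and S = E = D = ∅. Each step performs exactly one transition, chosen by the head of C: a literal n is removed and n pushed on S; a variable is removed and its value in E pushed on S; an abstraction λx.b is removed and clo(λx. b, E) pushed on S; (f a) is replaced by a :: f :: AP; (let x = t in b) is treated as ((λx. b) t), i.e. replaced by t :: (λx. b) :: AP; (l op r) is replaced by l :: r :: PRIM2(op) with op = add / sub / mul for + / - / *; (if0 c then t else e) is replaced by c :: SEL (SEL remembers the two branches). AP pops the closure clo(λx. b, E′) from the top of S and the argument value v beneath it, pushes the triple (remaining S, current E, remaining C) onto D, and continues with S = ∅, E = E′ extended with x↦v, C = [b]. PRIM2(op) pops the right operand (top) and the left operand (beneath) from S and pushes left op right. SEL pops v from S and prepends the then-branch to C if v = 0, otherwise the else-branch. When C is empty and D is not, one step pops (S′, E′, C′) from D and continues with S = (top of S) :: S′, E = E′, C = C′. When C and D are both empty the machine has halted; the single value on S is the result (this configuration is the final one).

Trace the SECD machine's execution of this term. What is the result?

[0] [S=∅ | E=∅ | C=[((if0 ((λw. 2) 4) then (-1 * -4) else (-1 - 7)) - (if0 -3 then (2 - 1) else (if0 3 then -4 else -3)))] | D=∅]
[1] [S=∅ | E=∅ | C=[(if0 ((λw. 2) 4) then (-1 * -4) else (-1 - 7)) :: (if0 -3 then (2 - 1) else (if0 3 then -4 else -3)) :: PRIM2(sub)] | D=∅]
[2] [S=∅ | E=∅ | C=[((λw. 2) 4) :: SEL :: (if0 -3 then (2 - 1) else (if0 3 then -4 else -3)) :: PRIM2(sub)] | D=∅]
[3] [S=∅ | E=∅ | C=[4 :: (λw. 2) :: AP :: SEL :: (if0 -3 then (2 - 1) else (if0 3 then -4 else -3)) :: PRIM2(sub)] | D=∅]
[4] [S=[4] | E=∅ | C=[(λw. 2) :: AP :: SEL :: (if0 -3 then (2 - 1) else (if0 3 then -4 else -3)) :: PRIM2(sub)] | D=∅]
[5] [S=[clo(λw. 2, ∅) :: 4] | E=∅ | C=[AP :: SEL :: (if0 -3 then (2 - 1) else (if0 3 then -4 else -3)) :: PRIM2(sub)] | D=∅]
[6] [S=∅ | E={w↦4} | C=[2] | D=[(∅, ∅, [SEL :: (if0 -3 then (2 - 1) else (if0 3 then -4 else -3)) :: PRIM2(sub)])]]
[7] [S=[2] | E={w↦4} | C=∅ | D=[(∅, ∅, [SEL :: (if0 -3 then (2 - 1) else (if0 3 then -4 else -3)) :: PRIM2(sub)])]]
[8] [S=[2] | E=∅ | C=[SEL :: (if0 -3 then (2 - 1) else (if0 3 then -4 else -3)) :: PRIM2(sub)] | D=∅]
[9] [S=∅ | E=∅ | C=[(-1 - 7) :: (if0 -3 then (2 - 1) else (if0 3 then -4 else -3)) :: PRIM2(sub)] | D=∅]
[10] [S=∅ | E=∅ | C=[-1 :: 7 :: PRIM2(sub) :: (if0 -3 then (2 - 1) else (if0 3 then -4 else -3)) :: PRIM2(sub)] | D=∅]
[11] [S=[-1] | E=∅ | C=[7 :: PRIM2(sub) :: (if0 -3 then (2 - 1) else (if0 3 then -4 else -3)) :: PRIM2(sub)] | D=∅]
[12] [S=[7 :: -1] | E=∅ | C=[PRIM2(sub) :: (if0 -3 then (2 - 1) else (if0 3 then -4 else -3)) :: PRIM2(sub)] | D=∅]
[13] [S=[-8] | E=∅ | C=[(if0 -3 then (2 - 1) else (if0 3 then -4 else -3)) :: PRIM2(sub)] | D=∅]
[14] [S=[-8] | E=∅ | C=[-3 :: SEL :: PRIM2(sub)] | D=∅]
[15] [S=[-3 :: -8] | E=∅ | C=[SEL :: PRIM2(sub)] | D=∅]
[16] [S=[-8] | E=∅ | C=[(if0 3 then -4 else -3) :: PRIM2(sub)] | D=∅]
[17] [S=[-8] | E=∅ | C=[3 :: SEL :: PRIM2(sub)] | D=∅]
[18] [S=[3 :: -8] | E=∅ | C=[SEL :: PRIM2(sub)] | D=∅]
[19] [S=[-8] | E=∅ | C=[-3 :: PRIM2(sub)] | D=∅]
[20] [S=[-3 :: -8] | E=∅ | C=[PRIM2(sub)] | D=∅]
[21] [S=[-5] | E=∅ | C=∅ | D=∅]
→ final value -5

Answer: -5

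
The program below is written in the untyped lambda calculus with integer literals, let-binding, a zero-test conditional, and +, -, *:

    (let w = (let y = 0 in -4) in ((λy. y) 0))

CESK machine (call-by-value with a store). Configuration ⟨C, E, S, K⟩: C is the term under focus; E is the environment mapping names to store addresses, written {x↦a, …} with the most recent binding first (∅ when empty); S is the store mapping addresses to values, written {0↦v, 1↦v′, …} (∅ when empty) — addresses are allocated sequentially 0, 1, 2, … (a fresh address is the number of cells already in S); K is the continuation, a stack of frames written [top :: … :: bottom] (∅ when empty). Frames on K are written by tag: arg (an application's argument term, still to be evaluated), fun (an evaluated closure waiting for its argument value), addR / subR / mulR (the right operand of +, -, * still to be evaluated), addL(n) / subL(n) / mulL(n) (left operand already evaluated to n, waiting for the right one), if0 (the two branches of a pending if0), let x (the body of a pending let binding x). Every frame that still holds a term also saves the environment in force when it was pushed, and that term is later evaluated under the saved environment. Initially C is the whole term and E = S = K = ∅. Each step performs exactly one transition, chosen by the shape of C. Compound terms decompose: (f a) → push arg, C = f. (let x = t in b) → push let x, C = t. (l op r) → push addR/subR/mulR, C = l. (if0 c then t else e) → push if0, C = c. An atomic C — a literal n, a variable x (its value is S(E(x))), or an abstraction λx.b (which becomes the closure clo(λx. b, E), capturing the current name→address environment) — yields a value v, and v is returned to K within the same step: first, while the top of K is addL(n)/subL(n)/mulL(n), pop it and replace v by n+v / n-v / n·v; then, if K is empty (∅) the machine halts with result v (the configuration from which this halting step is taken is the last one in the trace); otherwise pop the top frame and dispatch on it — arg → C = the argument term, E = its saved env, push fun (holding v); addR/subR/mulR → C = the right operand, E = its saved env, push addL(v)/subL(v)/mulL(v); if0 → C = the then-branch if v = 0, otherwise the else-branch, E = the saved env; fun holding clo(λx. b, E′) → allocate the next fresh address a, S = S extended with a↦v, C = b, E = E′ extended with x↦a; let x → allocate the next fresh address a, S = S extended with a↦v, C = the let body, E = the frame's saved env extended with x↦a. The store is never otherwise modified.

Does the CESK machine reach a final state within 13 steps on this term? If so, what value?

Answer: 0

Execution trace:
t=0: ⟨C=(let w = (let y = 0 in -4) in ((λy. y) 0)); E=∅; S=∅; K=∅⟩
t=1: ⟨C=(let y = 0 in -4); E=∅; S=∅; K=[let w]⟩
t=2: ⟨C=0; E=∅; S=∅; K=[let y :: let w]⟩
t=3: ⟨C=-4; E={y↦0}; S={0↦0}; K=[let w]⟩
t=4: ⟨C=((λy. y) 0); E={w↦1}; S={0↦0, 1↦-4}; K=∅⟩
t=5: ⟨C=(λy. y); E={w↦1}; S={0↦0, 1↦-4}; K=[arg]⟩
t=6: ⟨C=0; E={w↦1}; S={0↦0, 1↦-4}; K=[fun]⟩
t=7: ⟨C=y; E={y↦2, w↦1}; S={0↦0, 1↦-4, 2↦0}; K=∅⟩
→ final value 0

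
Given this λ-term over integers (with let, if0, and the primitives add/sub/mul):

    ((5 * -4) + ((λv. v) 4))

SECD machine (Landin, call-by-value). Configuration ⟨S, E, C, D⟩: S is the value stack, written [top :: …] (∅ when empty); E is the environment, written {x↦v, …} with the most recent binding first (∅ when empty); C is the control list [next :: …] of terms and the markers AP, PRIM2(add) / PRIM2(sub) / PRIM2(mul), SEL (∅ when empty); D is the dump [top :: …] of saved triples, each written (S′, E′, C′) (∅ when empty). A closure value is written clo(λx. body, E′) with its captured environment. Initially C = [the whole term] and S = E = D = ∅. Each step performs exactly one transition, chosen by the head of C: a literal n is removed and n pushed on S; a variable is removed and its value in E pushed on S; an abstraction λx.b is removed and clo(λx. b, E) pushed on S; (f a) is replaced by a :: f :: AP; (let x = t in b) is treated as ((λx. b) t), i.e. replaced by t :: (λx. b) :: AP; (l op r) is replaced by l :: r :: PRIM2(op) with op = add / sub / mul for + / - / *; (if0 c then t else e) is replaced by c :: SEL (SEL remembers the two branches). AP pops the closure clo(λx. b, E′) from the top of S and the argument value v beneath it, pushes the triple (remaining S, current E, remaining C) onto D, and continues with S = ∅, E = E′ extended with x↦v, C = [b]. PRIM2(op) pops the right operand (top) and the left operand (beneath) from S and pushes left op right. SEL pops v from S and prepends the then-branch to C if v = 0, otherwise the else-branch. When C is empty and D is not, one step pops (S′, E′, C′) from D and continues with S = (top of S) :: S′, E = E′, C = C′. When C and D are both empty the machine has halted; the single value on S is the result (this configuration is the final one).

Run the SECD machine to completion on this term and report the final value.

Answer: -16

Machine steps:
step 0: [S=∅ | E=∅ | C=[((5 * -4) + ((λv. v) 4))] | D=∅]
step 1: [S=∅ | E=∅ | C=[(5 * -4) :: ((λv. v) 4) :: PRIM2(add)] | D=∅]
step 2: [S=∅ | E=∅ | C=[5 :: -4 :: PRIM2(mul) :: ((λv. v) 4) :: PRIM2(add)] | D=∅]
step 3: [S=[5] | E=∅ | C=[-4 :: PRIM2(mul) :: ((λv. v) 4) :: PRIM2(add)] | D=∅]
step 4: [S=[-4 :: 5] | E=∅ | C=[PRIM2(mul) :: ((λv. v) 4) :: PRIM2(add)] | D=∅]
step 5: [S=[-20] | E=∅ | C=[((λv. v) 4) :: PRIM2(add)] | D=∅]
step 6: [S=[-20] | E=∅ | C=[4 :: (λv. v) :: AP :: PRIM2(add)] | D=∅]
step 7: [S=[4 :: -20] | E=∅ | C=[(λv. v) :: AP :: PRIM2(add)] | D=∅]
step 8: [S=[clo(λv. v, ∅) :: 4 :: -20] | E=∅ | C=[AP :: PRIM2(add)] | D=∅]
step 9: [S=∅ | E={v↦4} | C=[v] | D=[([-20], ∅, [PRIM2(add)])]]
step 10: [S=[4] | E={v↦4} | C=∅ | D=[([-20], ∅, [PRIM2(add)])]]
step 11: [S=[4 :: -20] | E=∅ | C=[PRIM2(add)] | D=∅]
step 12: [S=[-16] | E=∅ | C=∅ | D=∅]
→ final value -16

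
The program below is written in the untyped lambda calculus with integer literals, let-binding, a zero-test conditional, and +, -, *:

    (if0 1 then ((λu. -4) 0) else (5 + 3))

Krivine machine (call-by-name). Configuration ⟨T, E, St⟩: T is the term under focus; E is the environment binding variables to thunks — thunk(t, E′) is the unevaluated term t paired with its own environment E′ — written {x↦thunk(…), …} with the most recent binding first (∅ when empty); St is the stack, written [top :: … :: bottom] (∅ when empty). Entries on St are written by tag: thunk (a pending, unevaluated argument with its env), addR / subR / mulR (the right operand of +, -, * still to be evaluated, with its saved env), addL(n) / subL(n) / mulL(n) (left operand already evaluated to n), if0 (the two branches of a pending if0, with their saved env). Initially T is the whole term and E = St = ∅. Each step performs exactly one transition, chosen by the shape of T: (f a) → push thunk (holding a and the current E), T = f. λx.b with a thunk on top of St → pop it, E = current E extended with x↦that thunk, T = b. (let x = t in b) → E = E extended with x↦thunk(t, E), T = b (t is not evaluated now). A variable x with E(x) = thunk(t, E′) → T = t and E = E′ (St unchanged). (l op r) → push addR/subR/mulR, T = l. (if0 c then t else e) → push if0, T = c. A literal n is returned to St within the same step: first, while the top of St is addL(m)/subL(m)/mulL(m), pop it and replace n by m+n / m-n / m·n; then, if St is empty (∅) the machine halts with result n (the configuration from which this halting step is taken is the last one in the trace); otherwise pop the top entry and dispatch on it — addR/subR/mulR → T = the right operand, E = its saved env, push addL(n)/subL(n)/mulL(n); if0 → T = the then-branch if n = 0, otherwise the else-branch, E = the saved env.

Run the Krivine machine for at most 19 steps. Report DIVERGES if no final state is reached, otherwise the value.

t=0: [T=(if0 1 then ((λu. -4) 0) else (5 + 3)) | E=∅ | St=∅]
t=1: [T=1 | E=∅ | St=[if0]]
t=2: [T=(5 + 3) | E=∅ | St=∅]
t=3: [T=5 | E=∅ | St=[addR]]
t=4: [T=3 | E=∅ | St=[addL(5)]]
→ final value 8

Answer: 8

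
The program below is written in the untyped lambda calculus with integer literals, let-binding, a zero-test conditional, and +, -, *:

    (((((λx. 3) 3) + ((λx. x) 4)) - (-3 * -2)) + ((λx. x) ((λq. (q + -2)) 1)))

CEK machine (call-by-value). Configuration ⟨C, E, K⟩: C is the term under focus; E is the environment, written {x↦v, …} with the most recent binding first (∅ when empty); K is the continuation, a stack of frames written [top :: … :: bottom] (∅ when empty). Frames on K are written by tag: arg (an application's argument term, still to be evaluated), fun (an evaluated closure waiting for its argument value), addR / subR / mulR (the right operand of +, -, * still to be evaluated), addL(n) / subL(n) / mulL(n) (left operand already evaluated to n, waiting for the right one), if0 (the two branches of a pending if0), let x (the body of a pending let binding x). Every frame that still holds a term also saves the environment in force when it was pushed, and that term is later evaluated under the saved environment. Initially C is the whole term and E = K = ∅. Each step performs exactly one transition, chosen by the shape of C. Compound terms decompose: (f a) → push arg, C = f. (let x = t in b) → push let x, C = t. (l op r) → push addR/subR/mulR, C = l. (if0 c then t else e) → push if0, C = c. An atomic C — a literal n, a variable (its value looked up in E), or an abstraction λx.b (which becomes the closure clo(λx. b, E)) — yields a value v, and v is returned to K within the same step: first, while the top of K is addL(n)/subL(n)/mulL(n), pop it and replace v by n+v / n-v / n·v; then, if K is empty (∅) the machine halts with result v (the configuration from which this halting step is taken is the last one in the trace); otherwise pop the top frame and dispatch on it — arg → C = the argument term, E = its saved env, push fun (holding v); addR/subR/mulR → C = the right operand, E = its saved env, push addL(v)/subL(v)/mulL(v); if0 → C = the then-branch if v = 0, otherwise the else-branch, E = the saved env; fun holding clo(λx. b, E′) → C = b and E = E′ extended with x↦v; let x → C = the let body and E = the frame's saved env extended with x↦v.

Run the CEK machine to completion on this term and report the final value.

[0] ⟨C=(((((λx. 3) 3) + ((λx. x) 4)) - (-3 * -2)) + ((λx. x) ((λq. (q + -2)) 1))); E=∅; K=∅⟩
[1] ⟨C=((((λx. 3) 3) + ((λx. x) 4)) - (-3 * -2)); E=∅; K=[addR]⟩
[2] ⟨C=(((λx. 3) 3) + ((λx. x) 4)); E=∅; K=[subR :: addR]⟩
[3] ⟨C=((λx. 3) 3); E=∅; K=[addR :: subR :: addR]⟩
[4] ⟨C=(λx. 3); E=∅; K=[arg :: addR :: subR :: addR]⟩
[5] ⟨C=3; E=∅; K=[fun :: addR :: subR :: addR]⟩
[6] ⟨C=3; E={x↦3}; K=[addR :: subR :: addR]⟩
[7] ⟨C=((λx. x) 4); E=∅; K=[addL(3) :: subR :: addR]⟩
[8] ⟨C=(λx. x); E=∅; K=[arg :: addL(3) :: subR :: addR]⟩
[9] ⟨C=4; E=∅; K=[fun :: addL(3) :: subR :: addR]⟩
[10] ⟨C=x; E={x↦4}; K=[addL(3) :: subR :: addR]⟩
[11] ⟨C=(-3 * -2); E=∅; K=[subL(7) :: addR]⟩
[12] ⟨C=-3; E=∅; K=[mulR :: subL(7) :: addR]⟩
[13] ⟨C=-2; E=∅; K=[mulL(-3) :: subL(7) :: addR]⟩
[14] ⟨C=((λx. x) ((λq. (q + -2)) 1)); E=∅; K=[addL(1)]⟩
[15] ⟨C=(λx. x); E=∅; K=[arg :: addL(1)]⟩
[16] ⟨C=((λq. (q + -2)) 1); E=∅; K=[fun :: addL(1)]⟩
[17] ⟨C=(λq. (q + -2)); E=∅; K=[arg :: fun :: addL(1)]⟩
[18] ⟨C=1; E=∅; K=[fun :: fun :: addL(1)]⟩
[19] ⟨C=(q + -2); E={q↦1}; K=[fun :: addL(1)]⟩
[20] ⟨C=q; E={q↦1}; K=[addR :: fun :: addL(1)]⟩
[21] ⟨C=-2; E={q↦1}; K=[addL(1) :: fun :: addL(1)]⟩
[22] ⟨C=x; E={x↦-1}; K=[addL(1)]⟩
→ final value 0

Answer: 0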